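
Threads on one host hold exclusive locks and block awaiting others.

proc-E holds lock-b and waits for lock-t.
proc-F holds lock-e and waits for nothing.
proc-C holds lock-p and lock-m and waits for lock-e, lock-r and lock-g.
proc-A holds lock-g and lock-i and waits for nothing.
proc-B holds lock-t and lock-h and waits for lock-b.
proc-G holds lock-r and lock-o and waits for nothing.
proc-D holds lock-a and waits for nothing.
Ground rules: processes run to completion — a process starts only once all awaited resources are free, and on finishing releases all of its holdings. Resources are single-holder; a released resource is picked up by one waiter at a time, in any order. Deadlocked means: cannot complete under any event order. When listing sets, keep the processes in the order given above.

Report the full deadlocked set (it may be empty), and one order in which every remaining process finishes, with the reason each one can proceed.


Deadlocked: proc-E and proc-B.
Key observation: the cycle proc-E -> proc-B -> proc-E can never break — each member waits on the next; no other process is dragged down with it.
A valid finishing order for the others: proc-A, proc-G, proc-F, proc-D, proc-C.
Walking it through:
  run proc-A (it waits on nothing); releases lock-g and lock-i
  run proc-G (it waits on nothing); releases lock-r and lock-o
  run proc-F (it waits on nothing); releases lock-e
  run proc-D (it waits on nothing); releases lock-a
  proc-C: everything it awaited (lock-e, lock-r and lock-g) is free; runs, freeing lock-p and lock-m


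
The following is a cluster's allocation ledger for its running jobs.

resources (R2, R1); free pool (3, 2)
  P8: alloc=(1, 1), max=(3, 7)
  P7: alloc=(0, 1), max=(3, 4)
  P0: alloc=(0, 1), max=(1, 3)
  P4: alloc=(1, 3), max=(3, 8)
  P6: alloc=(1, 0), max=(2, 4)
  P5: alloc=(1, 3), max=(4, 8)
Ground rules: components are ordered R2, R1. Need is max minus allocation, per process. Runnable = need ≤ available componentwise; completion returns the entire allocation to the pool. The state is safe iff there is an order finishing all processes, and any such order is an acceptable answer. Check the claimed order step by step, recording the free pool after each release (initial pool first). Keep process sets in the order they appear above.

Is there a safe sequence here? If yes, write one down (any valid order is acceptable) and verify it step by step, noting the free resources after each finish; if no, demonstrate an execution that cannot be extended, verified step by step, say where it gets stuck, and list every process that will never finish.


The state is UNSAFE.
Key observation: after P0, P7, P6 complete, (4, 4) is the best the pool ever gets, yet each leftover process wants more R1.
Going as far as possible: P0, P7, P6; after that, nothing fits. Walking it through:
  pool = (3, 2)
  P0 needs (1, 2) <= (3, 2) -> finishes; pool += (0, 1) = (3, 3)
  P7 needs (3, 3) <= (3, 3) -> finishes; pool += (0, 1) = (3, 4)
  P6 needs (1, 4) <= (3, 4) -> finishes; pool += (1, 0) = (4, 4)
  blocked: P8 wants (2, 6), pool (4, 4) — not enough R1
  blocked: P4 wants (2, 5), pool (4, 4) — not enough R1
  blocked: P5 wants (3, 5), pool (4, 4) — not enough R1
Never able to finish: P8, P4 and P5.


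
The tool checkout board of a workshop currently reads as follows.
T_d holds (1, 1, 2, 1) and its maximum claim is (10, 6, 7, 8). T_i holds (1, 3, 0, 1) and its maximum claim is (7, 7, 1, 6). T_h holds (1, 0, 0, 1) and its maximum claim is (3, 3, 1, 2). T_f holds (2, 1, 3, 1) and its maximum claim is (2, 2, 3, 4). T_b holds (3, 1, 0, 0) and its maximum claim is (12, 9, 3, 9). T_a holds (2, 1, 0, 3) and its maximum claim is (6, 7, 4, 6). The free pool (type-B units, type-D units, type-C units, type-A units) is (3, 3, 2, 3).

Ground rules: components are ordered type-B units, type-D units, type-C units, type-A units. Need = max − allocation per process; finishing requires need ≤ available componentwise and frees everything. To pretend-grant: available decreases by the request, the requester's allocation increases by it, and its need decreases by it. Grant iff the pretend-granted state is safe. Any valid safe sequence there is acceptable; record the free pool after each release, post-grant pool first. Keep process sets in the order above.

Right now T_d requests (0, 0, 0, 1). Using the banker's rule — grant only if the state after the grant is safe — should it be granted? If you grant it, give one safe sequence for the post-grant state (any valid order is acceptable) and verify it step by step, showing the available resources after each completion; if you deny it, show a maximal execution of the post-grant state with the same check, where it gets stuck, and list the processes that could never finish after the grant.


DENY: after the grant no complete ordering would exist.
Key observation: after T_h, T_f the pool peaks at (6, 4, 5, 4), and each blocked process is short somewhere: T_d on type-B units, type-D units, type-A units; T_i on type-A units; T_b on type-B units, type-D units, type-A units; T_a on type-D units.
After a pretend grant, a maximal execution: T_h, T_f — then nothing else fits. Walking it through:
  pool = (3, 3, 2, 2)
  T_h needs (2, 3, 1, 1) <= (3, 3, 2, 2) -> finishes; pool += (1, 0, 0, 1) = (4, 3, 2, 3)
  T_f needs (0, 1, 0, 3) <= (4, 3, 2, 3) -> finishes; pool += (2, 1, 3, 1) = (6, 4, 5, 4)
  T_d cannot run: need (9, 5, 5, 6) vs free (6, 4, 5, 4) (insufficient type-B units, type-D units and type-A units)
  T_i cannot run: need (6, 4, 1, 5) vs free (6, 4, 5, 4) (insufficient type-A units)
  T_b cannot run: need (9, 8, 3, 9) vs free (6, 4, 5, 4) (insufficient type-B units, type-D units and type-A units)
  T_a cannot run: need (4, 6, 4, 3) vs free (6, 4, 5, 4) (insufficient type-D units)
Had the request been granted, T_d, T_i, T_b and T_a could never finish.


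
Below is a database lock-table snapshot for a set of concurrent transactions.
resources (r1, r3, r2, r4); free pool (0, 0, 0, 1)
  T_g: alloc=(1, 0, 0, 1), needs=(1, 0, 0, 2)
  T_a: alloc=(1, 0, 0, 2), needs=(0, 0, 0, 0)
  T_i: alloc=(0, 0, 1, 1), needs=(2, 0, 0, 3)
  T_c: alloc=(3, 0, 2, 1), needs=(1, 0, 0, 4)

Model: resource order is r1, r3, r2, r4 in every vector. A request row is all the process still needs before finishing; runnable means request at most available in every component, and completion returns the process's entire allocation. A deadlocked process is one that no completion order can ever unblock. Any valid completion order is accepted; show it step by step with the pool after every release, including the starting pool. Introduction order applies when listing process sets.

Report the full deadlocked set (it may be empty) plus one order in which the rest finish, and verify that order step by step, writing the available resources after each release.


Nothing here is deadlocked.
Key observation: T_a leads a chain of completions in which each release enables another process.
One completion order for the rest: T_a, T_g, T_i, T_c. Check, step by step:
  pool = (0, 0, 0, 1)
  T_a: need (0, 0, 0, 0) fits (0, 0, 0, 1); releases (1, 0, 0, 2), pool now (1, 0, 0, 3)
  T_g: need (1, 0, 0, 2) fits (1, 0, 0, 3); releases (1, 0, 0, 1), pool now (2, 0, 0, 4)
  T_i: need (2, 0, 0, 3) fits (2, 0, 0, 4); releases (0, 0, 1, 1), pool now (2, 0, 1, 5)
  T_c: need (1, 0, 0, 4) fits (2, 0, 1, 5); releases (3, 0, 2, 1), pool now (5, 0, 3, 6)


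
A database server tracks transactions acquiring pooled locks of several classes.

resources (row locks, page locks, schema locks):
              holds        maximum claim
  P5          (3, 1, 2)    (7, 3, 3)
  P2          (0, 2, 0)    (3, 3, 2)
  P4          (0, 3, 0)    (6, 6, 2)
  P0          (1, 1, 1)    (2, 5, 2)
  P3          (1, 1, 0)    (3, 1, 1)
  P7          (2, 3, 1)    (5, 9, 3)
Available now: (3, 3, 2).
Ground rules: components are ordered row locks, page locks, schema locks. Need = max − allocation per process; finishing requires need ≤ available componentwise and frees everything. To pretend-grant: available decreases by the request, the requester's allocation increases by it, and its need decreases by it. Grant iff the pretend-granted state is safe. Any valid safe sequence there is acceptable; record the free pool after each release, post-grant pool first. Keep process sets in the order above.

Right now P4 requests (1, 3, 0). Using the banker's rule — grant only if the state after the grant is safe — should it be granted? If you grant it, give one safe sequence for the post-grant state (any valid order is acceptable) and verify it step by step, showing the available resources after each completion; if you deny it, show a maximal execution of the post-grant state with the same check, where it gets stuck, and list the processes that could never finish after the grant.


DENY. Granting would leave the state unsafe.
Key observation: after P3, P2 the pool peaks at (3, 3, 2), and each blocked process is short somewhere: P5 on row locks; P4 on row locks; P0 on page locks; P7 on page locks.
After a pretend grant, a maximal execution: P3, P2 — then nothing else fits. Verifying each step:
  pool = (2, 0, 2)
  P3 needs (2, 0, 1) <= (2, 0, 2) -> finishes; pool += (1, 1, 0) = (3, 1, 2)
  P2 needs (3, 1, 2) <= (3, 1, 2) -> finishes; pool += (0, 2, 0) = (3, 3, 2)
  blocked: P5 wants (4, 2, 1), pool (3, 3, 2) — not enough row locks
  blocked: P4 wants (5, 0, 2), pool (3, 3, 2) — not enough row locks
  blocked: P0 wants (1, 4, 1), pool (3, 3, 2) — not enough page locks
  blocked: P7 wants (3, 6, 2), pool (3, 3, 2) — not enough page locks
Had the request been granted, P5, P4, P0 and P7 could never finish.


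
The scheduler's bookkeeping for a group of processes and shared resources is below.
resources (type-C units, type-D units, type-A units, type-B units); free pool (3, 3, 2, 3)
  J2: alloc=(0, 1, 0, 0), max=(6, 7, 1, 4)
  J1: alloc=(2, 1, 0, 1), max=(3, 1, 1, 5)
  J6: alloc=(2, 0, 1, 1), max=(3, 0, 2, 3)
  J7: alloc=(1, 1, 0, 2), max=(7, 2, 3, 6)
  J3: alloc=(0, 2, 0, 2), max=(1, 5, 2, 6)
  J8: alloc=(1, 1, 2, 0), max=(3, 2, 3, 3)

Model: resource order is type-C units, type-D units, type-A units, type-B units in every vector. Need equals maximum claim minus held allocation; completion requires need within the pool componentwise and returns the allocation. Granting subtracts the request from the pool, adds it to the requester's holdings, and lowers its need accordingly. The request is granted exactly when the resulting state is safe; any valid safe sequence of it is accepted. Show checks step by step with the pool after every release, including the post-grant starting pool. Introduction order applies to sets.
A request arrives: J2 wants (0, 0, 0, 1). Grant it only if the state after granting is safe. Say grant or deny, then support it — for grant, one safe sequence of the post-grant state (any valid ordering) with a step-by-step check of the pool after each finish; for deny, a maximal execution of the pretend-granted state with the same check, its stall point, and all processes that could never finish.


DENY. Granting would leave the state unsafe.
Key observation: after J6, J8 the pool peaks at (6, 4, 5, 3), and each blocked process is short somewhere: J2 on type-D units; J1 on type-B units; J7 on type-B units; J3 on type-B units.
After a pretend grant, a maximal execution: J6, J8 — then nothing else fits. Walking it through:
  pool = (3, 3, 2, 2)
  J6 needs (1, 0, 1, 2) <= (3, 3, 2, 2) -> finishes; pool += (2, 0, 1, 1) = (5, 3, 3, 3)
  J8 needs (2, 1, 1, 3) <= (5, 3, 3, 3) -> finishes; pool += (1, 1, 2, 0) = (6, 4, 5, 3)
  J2 still needs (6, 6, 1, 3) but only (6, 4, 5, 3) is free — short on type-D units
  J1 still needs (1, 0, 1, 4) but only (6, 4, 5, 3) is free — short on type-B units
  J7 still needs (6, 1, 3, 4) but only (6, 4, 5, 3) is free — short on type-B units
  J3 still needs (1, 3, 2, 4) but only (6, 4, 5, 3) is free — short on type-B units
Processes that could never finish after the grant: J2, J1, J7 and J3.


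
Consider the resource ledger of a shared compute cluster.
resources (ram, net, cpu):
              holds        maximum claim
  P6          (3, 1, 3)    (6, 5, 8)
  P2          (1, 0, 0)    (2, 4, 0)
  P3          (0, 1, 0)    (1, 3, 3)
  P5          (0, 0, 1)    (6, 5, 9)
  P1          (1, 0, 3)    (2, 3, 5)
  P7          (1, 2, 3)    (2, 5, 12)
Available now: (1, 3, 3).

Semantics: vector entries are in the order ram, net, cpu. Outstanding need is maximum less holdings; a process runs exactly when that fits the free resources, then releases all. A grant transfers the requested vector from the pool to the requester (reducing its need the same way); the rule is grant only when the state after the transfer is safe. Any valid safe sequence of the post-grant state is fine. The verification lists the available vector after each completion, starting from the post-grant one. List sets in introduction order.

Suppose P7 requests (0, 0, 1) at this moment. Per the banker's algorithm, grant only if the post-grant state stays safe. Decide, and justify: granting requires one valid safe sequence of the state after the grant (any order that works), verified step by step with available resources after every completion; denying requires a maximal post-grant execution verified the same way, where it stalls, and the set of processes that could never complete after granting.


GRANT — the state after the grant stays safe, e.g. via P1, P3, P2, P6, P5, P7.
Key observation: with (1, 3, 2) left after the transfer, P1 can run at once — the state stays safe.
Step-by-step check of the post-grant state:
  pool = (1, 3, 2)
  P1 needs (1, 3, 2) <= (1, 3, 2) -> finishes; pool += (1, 0, 3) = (2, 3, 5)
  P3 needs (1, 2, 3) <= (2, 3, 5) -> finishes; pool += (0, 1, 0) = (2, 4, 5)
  P2 needs (1, 4, 0) <= (2, 4, 5) -> finishes; pool += (1, 0, 0) = (3, 4, 5)
  P6 needs (3, 4, 5) <= (3, 4, 5) -> finishes; pool += (3, 1, 3) = (6, 5, 8)
  P5 needs (6, 5, 8) <= (6, 5, 8) -> finishes; pool += (0, 0, 1) = (6, 5, 9)
  P7 needs (1, 3, 8) <= (6, 5, 9) -> finishes; pool += (1, 2, 4) = (7, 7, 13)


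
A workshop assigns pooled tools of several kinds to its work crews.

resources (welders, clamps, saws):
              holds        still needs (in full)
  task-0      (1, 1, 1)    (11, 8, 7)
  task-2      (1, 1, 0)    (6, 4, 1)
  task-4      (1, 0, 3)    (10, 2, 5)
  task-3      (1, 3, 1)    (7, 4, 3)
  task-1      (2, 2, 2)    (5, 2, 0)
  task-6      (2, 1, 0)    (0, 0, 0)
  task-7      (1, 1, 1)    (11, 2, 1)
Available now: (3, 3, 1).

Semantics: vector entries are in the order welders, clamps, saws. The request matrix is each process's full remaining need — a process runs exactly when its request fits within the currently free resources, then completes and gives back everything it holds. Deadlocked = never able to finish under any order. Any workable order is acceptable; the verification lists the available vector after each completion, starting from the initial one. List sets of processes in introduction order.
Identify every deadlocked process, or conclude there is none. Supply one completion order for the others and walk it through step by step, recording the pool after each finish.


Deadlocked: task-0, task-4 and task-7.
Key observation: after task-6, task-1, task-3, task-2 complete, (9, 10, 4) is the best the pool ever gets, yet each leftover process wants more welders.
The rest can finish in the order task-6, task-1, task-3, task-2. Verifying each step:
  pool = (3, 3, 1)
  task-6 needs (0, 0, 0) <= (3, 3, 1) -> finishes; pool += (2, 1, 0) = (5, 4, 1)
  task-1 needs (5, 2, 0) <= (5, 4, 1) -> finishes; pool += (2, 2, 2) = (7, 6, 3)
  task-3 needs (7, 4, 3) <= (7, 6, 3) -> finishes; pool += (1, 3, 1) = (8, 9, 4)
  task-2 needs (6, 4, 1) <= (8, 9, 4) -> finishes; pool += (1, 1, 0) = (9, 10, 4)
The stuck group stays short no matter what:
  task-0 still needs (11, 8, 7) but only (9, 10, 4) is free — short on welders and saws
  task-4 still needs (10, 2, 5) but only (9, 10, 4) is free — short on welders and saws
  task-7 still needs (11, 2, 1) but only (9, 10, 4) is free — short on welders


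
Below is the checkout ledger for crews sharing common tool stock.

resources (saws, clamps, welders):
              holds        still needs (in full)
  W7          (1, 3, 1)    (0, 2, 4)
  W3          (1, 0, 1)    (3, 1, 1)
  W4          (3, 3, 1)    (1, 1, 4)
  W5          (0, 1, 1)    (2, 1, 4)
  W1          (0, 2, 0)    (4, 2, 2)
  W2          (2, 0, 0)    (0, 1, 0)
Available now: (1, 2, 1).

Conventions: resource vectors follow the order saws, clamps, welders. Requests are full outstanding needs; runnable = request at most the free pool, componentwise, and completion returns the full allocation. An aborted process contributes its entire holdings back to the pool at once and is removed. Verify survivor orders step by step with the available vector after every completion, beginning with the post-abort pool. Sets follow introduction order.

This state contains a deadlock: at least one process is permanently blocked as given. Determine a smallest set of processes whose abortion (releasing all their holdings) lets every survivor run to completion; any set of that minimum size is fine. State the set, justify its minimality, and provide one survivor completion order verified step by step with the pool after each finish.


The answer: abort W4 and W5.
Key observation: the returned (3, 4, 2) from W4 and W5 is what brings W7 — unrunnable before, under any order — into play at step 4.
No one abort is enough; case by case: W7 alone leaves W4 blocked (short on welders); W3 alone leaves W7 blocked (short on welders); W4 alone leaves W7 blocked (short on welders); W5 alone leaves W7 blocked (short on welders); W1 alone leaves W7 blocked (short on welders); W2 alone leaves W7 blocked (short on welders).
Survivors finish in the order: W1, W2, W3, W7. Check, step by step (pool after the aborts first):
  pool = (4, 6, 3)
  W1: need (4, 2, 2) fits (4, 6, 3); releases (0, 2, 0), pool now (4, 8, 3)
  W2: need (0, 1, 0) fits (4, 8, 3); releases (2, 0, 0), pool now (6, 8, 3)
  W3: need (3, 1, 1) fits (6, 8, 3); releases (1, 0, 1), pool now (7, 8, 4)
  W7: need (0, 2, 4) fits (7, 8, 4); releases (1, 3, 1), pool now (8, 11, 5)


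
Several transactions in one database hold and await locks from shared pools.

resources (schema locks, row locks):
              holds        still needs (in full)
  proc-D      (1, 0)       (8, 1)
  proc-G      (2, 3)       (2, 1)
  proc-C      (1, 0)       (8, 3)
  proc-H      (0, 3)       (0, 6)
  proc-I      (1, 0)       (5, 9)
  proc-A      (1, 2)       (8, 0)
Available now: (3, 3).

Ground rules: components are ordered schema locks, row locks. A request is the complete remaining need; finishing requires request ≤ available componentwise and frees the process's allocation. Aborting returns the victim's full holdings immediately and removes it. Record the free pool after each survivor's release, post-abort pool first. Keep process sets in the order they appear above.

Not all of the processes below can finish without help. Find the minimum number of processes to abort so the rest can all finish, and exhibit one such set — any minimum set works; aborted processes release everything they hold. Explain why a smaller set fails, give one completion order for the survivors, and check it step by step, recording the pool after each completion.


Minimum abort set: proc-C and proc-A.
Key observation: aborting proc-C and proc-A returns (2, 2), and proc-D — hopeless before — runs at step 4 with the returned capacity in the pool.
Minimality, checking each single-abort alternative: proc-D alone leaves proc-C blocked (short on schema locks); proc-G alone leaves proc-D blocked (short on schema locks); proc-C alone leaves proc-D blocked (short on schema locks); proc-H alone leaves proc-D blocked (short on schema locks); proc-I alone leaves proc-D blocked (short on schema locks); proc-A alone leaves proc-D blocked (short on schema locks).
Survivors finish in the order: proc-G, proc-H, proc-I, proc-D. Check, step by step (pool after the aborts first):
  pool = (5, 5)
  proc-G: need (2, 1) fits (5, 5); releases (2, 3), pool now (7, 8)
  proc-H: need (0, 6) fits (7, 8); releases (0, 3), pool now (7, 11)
  proc-I: need (5, 9) fits (7, 11); releases (1, 0), pool now (8, 11)
  proc-D: need (8, 1) fits (8, 11); releases (1, 0), pool now (9, 11)


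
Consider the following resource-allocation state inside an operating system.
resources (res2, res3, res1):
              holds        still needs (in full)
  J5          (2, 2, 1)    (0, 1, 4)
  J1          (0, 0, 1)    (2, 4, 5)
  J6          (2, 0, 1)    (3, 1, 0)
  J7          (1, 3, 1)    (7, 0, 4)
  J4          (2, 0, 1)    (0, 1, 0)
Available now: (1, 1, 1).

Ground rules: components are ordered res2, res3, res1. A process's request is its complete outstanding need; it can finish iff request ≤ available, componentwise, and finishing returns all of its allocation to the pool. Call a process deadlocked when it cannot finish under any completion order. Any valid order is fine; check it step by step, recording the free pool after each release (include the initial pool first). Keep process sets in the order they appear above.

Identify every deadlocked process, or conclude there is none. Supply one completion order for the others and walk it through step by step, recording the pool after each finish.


Deadlocked: J5, J1 and J7.
Key observation: once J4, J6 finish, the pool peaks at (5, 1, 3) — and every remaining process still needs more res1 than that.
The rest can finish in the order J4, J6. Step-by-step check:
  pool = (1, 1, 1)
  J4: need (0, 1, 0) fits (1, 1, 1); releases (2, 0, 1), pool now (3, 1, 2)
  J6: need (3, 1, 0) fits (3, 1, 2); releases (2, 0, 1), pool now (5, 1, 3)
None of the blocked processes ever fits:
  J5 cannot run: need (0, 1, 4) vs free (5, 1, 3) (insufficient res1)
  J1 cannot run: need (2, 4, 5) vs free (5, 1, 3) (insufficient res3 and res1)
  J7 cannot run: need (7, 0, 4) vs free (5, 1, 3) (insufficient res2 and res1)


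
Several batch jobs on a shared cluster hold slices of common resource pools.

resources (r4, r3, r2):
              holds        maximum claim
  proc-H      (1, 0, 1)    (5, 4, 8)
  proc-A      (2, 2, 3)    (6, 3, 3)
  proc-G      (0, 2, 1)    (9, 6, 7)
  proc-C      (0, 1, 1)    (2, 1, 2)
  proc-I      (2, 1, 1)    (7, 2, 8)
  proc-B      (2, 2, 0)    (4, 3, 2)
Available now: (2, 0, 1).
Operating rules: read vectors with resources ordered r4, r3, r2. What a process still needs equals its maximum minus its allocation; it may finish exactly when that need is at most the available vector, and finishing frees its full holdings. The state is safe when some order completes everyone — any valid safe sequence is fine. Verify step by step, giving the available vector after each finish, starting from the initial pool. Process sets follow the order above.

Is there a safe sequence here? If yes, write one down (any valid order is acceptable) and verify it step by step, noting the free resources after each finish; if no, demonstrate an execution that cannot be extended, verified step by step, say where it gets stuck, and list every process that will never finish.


UNSAFE — no complete ordering exists.
Key observation: even finishing proc-C, proc-B, proc-A leaves just (6, 5, 5) free — too little r2 for any of the remaining processes.
The run proc-C, proc-B, proc-A cannot be extended any further. Check, step by step:
  pool = (2, 0, 1)
  proc-C: need (2, 0, 1) fits (2, 0, 1); releases (0, 1, 1), pool now (2, 1, 2)
  proc-B: need (2, 1, 2) fits (2, 1, 2); releases (2, 2, 0), pool now (4, 3, 2)
  proc-A: need (4, 1, 0) fits (4, 3, 2); releases (2, 2, 3), pool now (6, 5, 5)
  proc-H still needs (4, 4, 7) but only (6, 5, 5) is free — short on r2
  proc-G still needs (9, 4, 6) but only (6, 5, 5) is free — short on r4 and r2
  proc-I still needs (5, 1, 7) but only (6, 5, 5) is free — short on r2
Processes that can never finish: proc-H, proc-G and proc-I.


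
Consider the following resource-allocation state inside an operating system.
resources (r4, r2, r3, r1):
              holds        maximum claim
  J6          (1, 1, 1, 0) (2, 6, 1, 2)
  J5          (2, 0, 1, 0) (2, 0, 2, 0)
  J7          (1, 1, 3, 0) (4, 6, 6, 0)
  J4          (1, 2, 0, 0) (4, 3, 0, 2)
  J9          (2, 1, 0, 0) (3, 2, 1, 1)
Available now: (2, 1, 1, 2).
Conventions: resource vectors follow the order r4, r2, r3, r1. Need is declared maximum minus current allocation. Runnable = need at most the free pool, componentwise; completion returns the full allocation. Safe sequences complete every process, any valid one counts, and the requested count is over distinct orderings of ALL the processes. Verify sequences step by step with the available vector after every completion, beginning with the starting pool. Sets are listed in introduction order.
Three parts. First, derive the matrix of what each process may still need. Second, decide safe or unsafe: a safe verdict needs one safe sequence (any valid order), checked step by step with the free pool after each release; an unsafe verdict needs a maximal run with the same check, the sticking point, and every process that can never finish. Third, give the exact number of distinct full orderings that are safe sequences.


(1) Outstanding need per process (order r4, r2, r3, r1):
  J6: (1, 5, 0, 2)
  J5: (0, 0, 1, 0)
  J7: (3, 5, 3, 0)
  J4: (3, 1, 0, 2)
  J9: (1, 1, 1, 1)
(2) The state is UNSAFE.
Key observation: r2 is the bottleneck — with J9, J5, J4 done the pool holds (7, 4, 2, 2), short of every remaining need.
The run J9, J5, J4 cannot be extended any further. Check, step by step:
  pool = (2, 1, 1, 2)
  J9 needs (1, 1, 1, 1) <= (2, 1, 1, 2) -> finishes; pool += (2, 1, 0, 0) = (4, 2, 1, 2)
  J5 needs (0, 0, 1, 0) <= (4, 2, 1, 2) -> finishes; pool += (2, 0, 1, 0) = (6, 2, 2, 2)
  J4 needs (3, 1, 0, 2) <= (6, 2, 2, 2) -> finishes; pool += (1, 2, 0, 0) = (7, 4, 2, 2)
  J6 still needs (1, 5, 0, 2) but only (7, 4, 2, 2) is free — short on r2
  J7 still needs (3, 5, 3, 0) but only (7, 4, 2, 2) is free — short on r2 and r3
Processes that can never finish: J6 and J7.
(3) Precisely 0 of the possible complete orderings are safe sequences.


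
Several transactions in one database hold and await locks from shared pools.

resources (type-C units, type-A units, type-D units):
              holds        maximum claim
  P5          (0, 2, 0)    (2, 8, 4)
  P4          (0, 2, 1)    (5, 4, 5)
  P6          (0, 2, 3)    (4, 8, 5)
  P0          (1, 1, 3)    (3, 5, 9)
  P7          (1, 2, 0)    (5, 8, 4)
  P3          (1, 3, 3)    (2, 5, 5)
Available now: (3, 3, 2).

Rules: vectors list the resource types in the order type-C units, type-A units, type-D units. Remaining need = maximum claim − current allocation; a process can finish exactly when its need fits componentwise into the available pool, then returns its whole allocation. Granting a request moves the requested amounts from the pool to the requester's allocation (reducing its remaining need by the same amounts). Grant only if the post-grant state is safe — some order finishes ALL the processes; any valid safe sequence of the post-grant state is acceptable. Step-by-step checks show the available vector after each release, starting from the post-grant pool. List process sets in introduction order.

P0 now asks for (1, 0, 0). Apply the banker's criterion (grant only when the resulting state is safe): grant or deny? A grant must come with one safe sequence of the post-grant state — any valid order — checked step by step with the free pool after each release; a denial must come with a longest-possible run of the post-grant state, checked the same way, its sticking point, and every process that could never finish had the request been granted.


DENY: after the grant no complete ordering would exist.
Key observation: after P3, P5 the pool peaks at (3, 8, 5), and each blocked process is short somewhere: P4 on type-C units; P6 on type-C units; P0 on type-D units; P7 on type-C units.
After a pretend grant, a maximal execution: P3, P5 — then nothing else fits. Walking it through:
  pool = (2, 3, 2)
  P3 needs (1, 2, 2) <= (2, 3, 2) -> finishes; pool += (1, 3, 3) = (3, 6, 5)
  P5 needs (2, 6, 4) <= (3, 6, 5) -> finishes; pool += (0, 2, 0) = (3, 8, 5)
  blocked: P4 wants (5, 2, 4), pool (3, 8, 5) — not enough type-C units
  blocked: P6 wants (4, 6, 2), pool (3, 8, 5) — not enough type-C units
  blocked: P0 wants (1, 4, 6), pool (3, 8, 5) — not enough type-D units
  blocked: P7 wants (4, 6, 4), pool (3, 8, 5) — not enough type-C units
Had the request been granted, P4, P6, P0 and P7 could never finish.


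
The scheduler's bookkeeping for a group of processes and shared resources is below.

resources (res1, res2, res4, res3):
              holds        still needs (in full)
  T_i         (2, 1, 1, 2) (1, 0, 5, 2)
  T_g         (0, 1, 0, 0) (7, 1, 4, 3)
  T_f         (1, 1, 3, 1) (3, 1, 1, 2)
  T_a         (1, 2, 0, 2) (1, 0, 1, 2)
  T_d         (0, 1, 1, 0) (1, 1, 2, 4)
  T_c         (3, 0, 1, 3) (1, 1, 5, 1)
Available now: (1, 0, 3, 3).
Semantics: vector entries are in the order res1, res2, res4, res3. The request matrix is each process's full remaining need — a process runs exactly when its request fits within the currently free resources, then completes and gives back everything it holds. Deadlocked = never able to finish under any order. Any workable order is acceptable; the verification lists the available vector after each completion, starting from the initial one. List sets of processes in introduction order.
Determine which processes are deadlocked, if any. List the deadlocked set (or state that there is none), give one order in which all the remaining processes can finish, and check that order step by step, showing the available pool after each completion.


The deadlocked set is T_i, T_g, T_f and T_c.
Key observation: after T_a, T_d the pool peaks at (2, 3, 4, 5), and each blocked process is short somewhere: T_i on res4; T_g on res1; T_f on res1; T_c on res4.
A valid finishing order for the others: T_a, T_d. Step-by-step check:
  pool = (1, 0, 3, 3)
  T_a needs (1, 0, 1, 2) <= (1, 0, 3, 3) -> finishes; pool += (1, 2, 0, 2) = (2, 2, 3, 5)
  T_d needs (1, 1, 2, 4) <= (2, 2, 3, 5) -> finishes; pool += (0, 1, 1, 0) = (2, 3, 4, 5)
The stuck group stays short no matter what:
  T_i cannot run: need (1, 0, 5, 2) vs free (2, 3, 4, 5) (insufficient res4)
  T_g cannot run: need (7, 1, 4, 3) vs free (2, 3, 4, 5) (insufficient res1)
  T_f cannot run: need (3, 1, 1, 2) vs free (2, 3, 4, 5) (insufficient res1)
  T_c cannot run: need (1, 1, 5, 1) vs free (2, 3, 4, 5) (insufficient res4)


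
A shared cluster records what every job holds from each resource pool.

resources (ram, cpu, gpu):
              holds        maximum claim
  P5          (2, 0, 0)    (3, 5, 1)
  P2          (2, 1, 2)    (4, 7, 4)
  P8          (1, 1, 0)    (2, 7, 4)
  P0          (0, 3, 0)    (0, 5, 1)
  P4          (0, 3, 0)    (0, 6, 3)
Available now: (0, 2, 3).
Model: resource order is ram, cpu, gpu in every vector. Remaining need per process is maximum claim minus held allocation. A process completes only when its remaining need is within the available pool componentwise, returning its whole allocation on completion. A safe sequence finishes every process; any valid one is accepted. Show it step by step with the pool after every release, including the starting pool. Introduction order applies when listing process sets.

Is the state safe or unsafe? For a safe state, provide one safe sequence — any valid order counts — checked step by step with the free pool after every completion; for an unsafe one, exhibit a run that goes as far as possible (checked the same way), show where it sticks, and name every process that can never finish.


UNSAFE — no complete ordering exists.
Key observation: after P0, P4 complete, (0, 8, 3) is the best the pool ever gets, yet each leftover process wants more ram.
Going as far as possible: P0, P4; after that, nothing fits. Check, step by step:
  pool = (0, 2, 3)
  run P0 (needs (0, 2, 1), free (0, 2, 3)); after release of (0, 3, 0) the pool is (0, 5, 3)
  run P4 (needs (0, 3, 3), free (0, 5, 3)); after release of (0, 3, 0) the pool is (0, 8, 3)
  P5 still needs (1, 5, 1) but only (0, 8, 3) is free — short on ram
  P2 still needs (2, 6, 2) but only (0, 8, 3) is free — short on ram
  P8 still needs (1, 6, 4) but only (0, 8, 3) is free — short on ram and gpu
Permanently blocked: P5, P2 and P8.


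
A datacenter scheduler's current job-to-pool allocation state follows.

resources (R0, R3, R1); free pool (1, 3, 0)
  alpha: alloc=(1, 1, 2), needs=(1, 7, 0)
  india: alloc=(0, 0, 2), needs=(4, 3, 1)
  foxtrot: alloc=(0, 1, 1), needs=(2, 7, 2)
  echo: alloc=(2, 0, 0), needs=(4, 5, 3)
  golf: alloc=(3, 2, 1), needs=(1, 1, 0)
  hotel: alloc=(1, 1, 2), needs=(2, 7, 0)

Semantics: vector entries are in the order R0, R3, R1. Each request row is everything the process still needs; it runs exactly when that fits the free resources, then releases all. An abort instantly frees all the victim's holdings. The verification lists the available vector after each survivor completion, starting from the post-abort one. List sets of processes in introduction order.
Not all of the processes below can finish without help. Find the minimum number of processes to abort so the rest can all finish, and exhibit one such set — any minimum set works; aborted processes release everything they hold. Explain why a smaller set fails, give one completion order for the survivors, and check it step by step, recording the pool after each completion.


Minimum abort set: foxtrot and hotel.
Key observation: the deadlocked alpha becomes finishable only because foxtrot and hotel released (1, 2, 3); it completes at step 4 below.
No one abort is enough; case by case: alpha alone leaves foxtrot blocked (short on R3); india alone leaves alpha blocked (short on R3); foxtrot alone leaves alpha blocked (short on R3); echo alone leaves alpha blocked (short on R3); golf alone leaves alpha blocked (short on R3); hotel alone leaves alpha blocked (short on R3).
The survivors complete as golf, echo, india, alpha. Verifying each step (starting from the post-abort pool):
  pool = (2, 5, 3)
  golf: need (1, 1, 0) fits (2, 5, 3); releases (3, 2, 1), pool now (5, 7, 4)
  echo: need (4, 5, 3) fits (5, 7, 4); releases (2, 0, 0), pool now (7, 7, 4)
  india: need (4, 3, 1) fits (7, 7, 4); releases (0, 0, 2), pool now (7, 7, 6)
  alpha: need (1, 7, 0) fits (7, 7, 6); releases (1, 1, 2), pool now (8, 8, 8)


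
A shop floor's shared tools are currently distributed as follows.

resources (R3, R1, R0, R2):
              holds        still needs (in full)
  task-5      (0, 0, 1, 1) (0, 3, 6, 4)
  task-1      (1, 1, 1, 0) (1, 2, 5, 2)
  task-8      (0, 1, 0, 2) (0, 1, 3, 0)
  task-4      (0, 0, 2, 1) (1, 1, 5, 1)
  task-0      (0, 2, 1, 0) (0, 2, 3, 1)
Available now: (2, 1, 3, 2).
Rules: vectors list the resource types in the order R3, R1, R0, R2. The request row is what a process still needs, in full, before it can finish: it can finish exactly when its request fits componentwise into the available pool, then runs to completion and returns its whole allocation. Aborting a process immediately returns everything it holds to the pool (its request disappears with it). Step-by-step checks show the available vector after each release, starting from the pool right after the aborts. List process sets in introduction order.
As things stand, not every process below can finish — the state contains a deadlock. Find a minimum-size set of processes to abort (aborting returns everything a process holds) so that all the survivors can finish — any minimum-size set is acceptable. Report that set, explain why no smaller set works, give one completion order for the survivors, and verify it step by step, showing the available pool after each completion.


Abort task-1.
Key observation: the returned (1, 1, 1, 0) from task-1 is what brings task-4 — unrunnable before, under any order — into play at step 2.
Why nothing smaller works: aborting no one leaves the state deadlocked as given.
One survivor order: task-0, task-4, task-8, task-5. Walking it through (post-abort pool first):
  pool = (3, 2, 4, 2)
  task-0: need (0, 2, 3, 1) fits (3, 2, 4, 2); releases (0, 2, 1, 0), pool now (3, 4, 5, 2)
  task-4: need (1, 1, 5, 1) fits (3, 4, 5, 2); releases (0, 0, 2, 1), pool now (3, 4, 7, 3)
  task-8: need (0, 1, 3, 0) fits (3, 4, 7, 3); releases (0, 1, 0, 2), pool now (3, 5, 7, 5)
  task-5: need (0, 3, 6, 4) fits (3, 5, 7, 5); releases (0, 0, 1, 1), pool now (3, 5, 8, 6)


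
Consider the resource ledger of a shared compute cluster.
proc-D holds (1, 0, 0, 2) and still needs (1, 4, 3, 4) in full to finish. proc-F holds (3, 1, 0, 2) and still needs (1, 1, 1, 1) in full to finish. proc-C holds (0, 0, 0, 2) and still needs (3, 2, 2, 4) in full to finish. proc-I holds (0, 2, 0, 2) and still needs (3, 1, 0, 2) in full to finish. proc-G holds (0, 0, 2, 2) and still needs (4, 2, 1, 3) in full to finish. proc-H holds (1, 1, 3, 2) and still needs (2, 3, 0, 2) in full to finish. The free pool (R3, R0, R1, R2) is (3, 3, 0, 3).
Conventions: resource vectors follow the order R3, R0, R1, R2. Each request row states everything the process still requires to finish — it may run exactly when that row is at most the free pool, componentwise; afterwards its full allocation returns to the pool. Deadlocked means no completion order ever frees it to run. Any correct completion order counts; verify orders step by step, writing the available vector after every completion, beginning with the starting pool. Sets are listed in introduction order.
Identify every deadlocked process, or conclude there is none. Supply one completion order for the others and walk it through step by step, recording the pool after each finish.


No process is deadlocked.
Key observation: proc-I fits the free pool immediately, and its release cascades until everyone finishes.
One completion order for the rest: proc-I, proc-H, proc-C, proc-F, proc-G, proc-D. Step-by-step check:
  pool = (3, 3, 0, 3)
  proc-I needs (3, 1, 0, 2) <= (3, 3, 0, 3) -> finishes; pool += (0, 2, 0, 2) = (3, 5, 0, 5)
  proc-H needs (2, 3, 0, 2) <= (3, 5, 0, 5) -> finishes; pool += (1, 1, 3, 2) = (4, 6, 3, 7)
  proc-C needs (3, 2, 2, 4) <= (4, 6, 3, 7) -> finishes; pool += (0, 0, 0, 2) = (4, 6, 3, 9)
  proc-F needs (1, 1, 1, 1) <= (4, 6, 3, 9) -> finishes; pool += (3, 1, 0, 2) = (7, 7, 3, 11)
  proc-G needs (4, 2, 1, 3) <= (7, 7, 3, 11) -> finishes; pool += (0, 0, 2, 2) = (7, 7, 5, 13)
  proc-D needs (1, 4, 3, 4) <= (7, 7, 5, 13) -> finishes; pool += (1, 0, 0, 2) = (8, 7, 5, 15)


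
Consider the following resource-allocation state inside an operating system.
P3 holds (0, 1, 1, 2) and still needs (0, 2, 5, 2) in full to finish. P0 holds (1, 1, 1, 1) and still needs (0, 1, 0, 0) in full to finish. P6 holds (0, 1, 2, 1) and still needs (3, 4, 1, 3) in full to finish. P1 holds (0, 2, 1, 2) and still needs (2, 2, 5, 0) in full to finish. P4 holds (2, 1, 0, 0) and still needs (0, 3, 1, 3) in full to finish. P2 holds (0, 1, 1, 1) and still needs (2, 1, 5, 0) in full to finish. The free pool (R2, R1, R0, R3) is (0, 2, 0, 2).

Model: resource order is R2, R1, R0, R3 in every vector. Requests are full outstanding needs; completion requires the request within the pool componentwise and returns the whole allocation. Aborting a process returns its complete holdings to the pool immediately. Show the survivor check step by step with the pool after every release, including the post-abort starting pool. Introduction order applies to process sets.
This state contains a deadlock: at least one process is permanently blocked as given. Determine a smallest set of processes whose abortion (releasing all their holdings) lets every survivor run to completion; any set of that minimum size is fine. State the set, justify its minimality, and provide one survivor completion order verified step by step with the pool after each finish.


The answer: abort P3 and P1.
Key observation: no ordering could ever have run P2 before the abort of P3 and P1; with (0, 3, 2, 4) back in the pool it fits at step 4.
No one abort is enough; case by case: P3 alone leaves P1 blocked (short on R0); P0 alone leaves P3 blocked (short on R0); P6 alone leaves P3 blocked (short on R0); P1 alone leaves P3 blocked (short on R0); P4 alone leaves P3 blocked (short on R0); P2 alone leaves P3 blocked (short on R0).
The survivors complete as P4, P0, P6, P2. Check, step by step (starting from the post-abort pool):
  pool = (0, 5, 2, 6)
  P4 needs (0, 3, 1, 3) <= (0, 5, 2, 6) -> finishes; pool += (2, 1, 0, 0) = (2, 6, 2, 6)
  P0 needs (0, 1, 0, 0) <= (2, 6, 2, 6) -> finishes; pool += (1, 1, 1, 1) = (3, 7, 3, 7)
  P6 needs (3, 4, 1, 3) <= (3, 7, 3, 7) -> finishes; pool += (0, 1, 2, 1) = (3, 8, 5, 8)
  P2 needs (2, 1, 5, 0) <= (3, 8, 5, 8) -> finishes; pool += (0, 1, 1, 1) = (3, 9, 6, 9)
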